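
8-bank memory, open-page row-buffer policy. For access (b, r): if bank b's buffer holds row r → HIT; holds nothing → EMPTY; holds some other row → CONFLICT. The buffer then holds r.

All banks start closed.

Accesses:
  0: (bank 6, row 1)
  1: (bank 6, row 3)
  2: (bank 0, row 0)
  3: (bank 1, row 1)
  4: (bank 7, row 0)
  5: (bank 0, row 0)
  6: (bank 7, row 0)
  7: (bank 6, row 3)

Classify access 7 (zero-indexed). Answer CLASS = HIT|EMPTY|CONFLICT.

0: bank 6 row 1 — prev None → EMPTY
1: bank 6 row 3 — prev 1 → CONFLICT
2: bank 0 row 0 — prev None → EMPTY
3: bank 1 row 1 — prev None → EMPTY
4: bank 7 row 0 — prev None → EMPTY
5: bank 0 row 0 — prev 0 → HIT
6: bank 7 row 0 — prev 0 → HIT
7: bank 6 row 3 — prev 3 → HIT

CLASS = HIT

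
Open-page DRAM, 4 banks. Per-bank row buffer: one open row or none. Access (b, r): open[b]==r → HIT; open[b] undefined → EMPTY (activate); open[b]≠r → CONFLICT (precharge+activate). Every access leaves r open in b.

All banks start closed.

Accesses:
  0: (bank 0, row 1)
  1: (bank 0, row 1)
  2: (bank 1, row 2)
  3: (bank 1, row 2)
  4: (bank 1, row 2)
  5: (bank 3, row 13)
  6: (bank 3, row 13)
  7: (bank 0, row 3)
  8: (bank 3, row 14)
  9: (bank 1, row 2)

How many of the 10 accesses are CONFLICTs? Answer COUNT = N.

COUNT = 2

#0 (0,1) E
#1 (0,1) H  (was 1)
#2 (1,2) E
#3 (1,2) H  (was 2)
#4 (1,2) H  (was 2)
#5 (3,13) E
#6 (3,13) H  (was 13)
#7 (0,3) C  (was 1)
#8 (3,14) C  (was 13)
#9 (1,2) H  (was 2)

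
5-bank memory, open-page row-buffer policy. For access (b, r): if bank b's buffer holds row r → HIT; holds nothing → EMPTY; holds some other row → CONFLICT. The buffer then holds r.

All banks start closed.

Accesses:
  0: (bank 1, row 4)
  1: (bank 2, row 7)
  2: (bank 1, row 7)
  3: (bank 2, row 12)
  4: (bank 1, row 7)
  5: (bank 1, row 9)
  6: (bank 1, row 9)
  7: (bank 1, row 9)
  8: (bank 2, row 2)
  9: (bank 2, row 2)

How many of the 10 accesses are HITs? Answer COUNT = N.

COUNT = 4

#0 (1,4) E
#1 (2,7) E
#2 (1,7) C  (was 4)
#3 (2,12) C  (was 7)
#4 (1,7) H  (was 7)
#5 (1,9) C  (was 7)
#6 (1,9) H  (was 9)
#7 (1,9) H  (was 9)
#8 (2,2) C  (was 12)
#9 (2,2) H  (was 2)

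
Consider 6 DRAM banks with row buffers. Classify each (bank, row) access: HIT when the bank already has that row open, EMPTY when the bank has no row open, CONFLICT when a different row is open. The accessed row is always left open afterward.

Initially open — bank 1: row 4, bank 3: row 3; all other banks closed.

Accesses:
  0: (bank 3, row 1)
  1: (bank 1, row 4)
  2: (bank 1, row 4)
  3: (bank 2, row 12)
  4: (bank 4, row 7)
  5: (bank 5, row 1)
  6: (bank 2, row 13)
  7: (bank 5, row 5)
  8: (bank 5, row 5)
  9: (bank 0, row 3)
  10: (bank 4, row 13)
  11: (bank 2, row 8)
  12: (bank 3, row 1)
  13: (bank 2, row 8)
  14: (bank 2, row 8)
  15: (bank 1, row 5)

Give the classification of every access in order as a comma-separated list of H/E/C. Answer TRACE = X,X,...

  [0] b3 r1: had r3 ⇒ C
  [1] b1 r4: had r4 ⇒ H
  [2] b1 r4: had r4 ⇒ H
  [3] b2 r12: no row ⇒ E
  [4] b4 r7: no row ⇒ E
  [5] b5 r1: no row ⇒ E
  [6] b2 r13: had r12 ⇒ C
  [7] b5 r5: had r1 ⇒ C
  [8] b5 r5: had r5 ⇒ H
  [9] b0 r3: no row ⇒ E
  [10] b4 r13: had r7 ⇒ C
  [11] b2 r8: had r13 ⇒ C
  [12] b3 r1: had r1 ⇒ H
  [13] b2 r8: had r8 ⇒ H
  [14] b2 r8: had r8 ⇒ H
  [15] b1 r5: had r4 ⇒ C

TRACE = C,H,H,E,E,E,C,C,H,E,C,C,H,H,H,C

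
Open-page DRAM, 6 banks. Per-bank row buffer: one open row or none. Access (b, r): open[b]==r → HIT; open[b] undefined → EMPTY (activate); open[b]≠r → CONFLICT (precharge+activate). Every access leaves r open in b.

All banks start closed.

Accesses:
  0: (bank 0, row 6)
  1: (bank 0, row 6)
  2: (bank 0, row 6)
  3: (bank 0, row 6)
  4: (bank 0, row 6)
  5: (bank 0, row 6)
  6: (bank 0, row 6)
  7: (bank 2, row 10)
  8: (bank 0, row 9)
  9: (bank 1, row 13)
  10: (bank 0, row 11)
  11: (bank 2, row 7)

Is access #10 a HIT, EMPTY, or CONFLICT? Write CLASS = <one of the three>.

0: bank 0 row 6 — prev None → EMPTY
1: bank 0 row 6 — prev 6 → HIT
2: bank 0 row 6 — prev 6 → HIT
3: bank 0 row 6 — prev 6 → HIT
4: bank 0 row 6 — prev 6 → HIT
5: bank 0 row 6 — prev 6 → HIT
6: bank 0 row 6 — prev 6 → HIT
7: bank 2 row 10 — prev None → EMPTY
8: bank 0 row 9 — prev 6 → CONFLICT
9: bank 1 row 13 — prev None → EMPTY
10: bank 0 row 11 — prev 9 → CONFLICT
11: bank 2 row 7 — prev 10 → CONFLICT

CLASS = CONFLICT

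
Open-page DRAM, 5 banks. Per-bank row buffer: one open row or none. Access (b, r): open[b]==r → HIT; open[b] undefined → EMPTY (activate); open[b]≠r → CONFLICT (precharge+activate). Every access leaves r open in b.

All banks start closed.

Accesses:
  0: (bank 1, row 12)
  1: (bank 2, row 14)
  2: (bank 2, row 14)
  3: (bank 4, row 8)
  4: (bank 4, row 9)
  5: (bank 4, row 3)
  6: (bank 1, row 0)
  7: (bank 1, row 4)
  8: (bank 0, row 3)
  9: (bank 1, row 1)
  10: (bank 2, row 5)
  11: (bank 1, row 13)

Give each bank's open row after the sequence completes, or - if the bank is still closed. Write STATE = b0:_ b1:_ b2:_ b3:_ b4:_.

0: bank 1 row 12 — prev None → EMPTY
1: bank 2 row 14 — prev None → EMPTY
2: bank 2 row 14 — prev 14 → HIT
3: bank 4 row 8 — prev None → EMPTY
4: bank 4 row 9 — prev 8 → CONFLICT
5: bank 4 row 3 — prev 9 → CONFLICT
6: bank 1 row 0 — prev 12 → CONFLICT
7: bank 1 row 4 — prev 0 → CONFLICT
8: bank 0 row 3 — prev None → EMPTY
9: bank 1 row 1 — prev 4 → CONFLICT
10: bank 2 row 5 — prev 14 → CONFLICT
11: bank 1 row 13 — prev 1 → CONFLICT

STATE = b0:3 b1:13 b2:5 b3:- b4:3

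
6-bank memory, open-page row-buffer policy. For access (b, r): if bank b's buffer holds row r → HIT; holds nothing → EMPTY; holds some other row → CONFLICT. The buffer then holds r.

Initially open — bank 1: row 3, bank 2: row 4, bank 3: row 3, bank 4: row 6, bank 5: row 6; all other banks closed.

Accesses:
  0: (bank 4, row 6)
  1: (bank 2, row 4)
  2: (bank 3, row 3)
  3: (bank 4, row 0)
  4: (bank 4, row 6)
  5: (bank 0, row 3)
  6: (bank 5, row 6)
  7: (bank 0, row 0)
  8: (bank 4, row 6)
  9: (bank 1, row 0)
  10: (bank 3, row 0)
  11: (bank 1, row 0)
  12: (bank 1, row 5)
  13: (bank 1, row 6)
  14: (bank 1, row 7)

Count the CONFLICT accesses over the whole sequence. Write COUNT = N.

0: bank 4 row 6 — prev 6 → HIT
1: bank 2 row 4 — prev 4 → HIT
2: bank 3 row 3 — prev 3 → HIT
3: bank 4 row 0 — prev 6 → CONFLICT
4: bank 4 row 6 — prev 0 → CONFLICT
5: bank 0 row 3 — prev None → EMPTY
6: bank 5 row 6 — prev 6 → HIT
7: bank 0 row 0 — prev 3 → CONFLICT
8: bank 4 row 6 — prev 6 → HIT
9: bank 1 row 0 — prev 3 → CONFLICT
10: bank 3 row 0 — prev 3 → CONFLICT
11: bank 1 row 0 — prev 0 → HIT
12: bank 1 row 5 — prev 0 → CONFLICT
13: bank 1 row 6 — prev 5 → CONFLICT
14: bank 1 row 7 — prev 6 → CONFLICT

COUNT = 8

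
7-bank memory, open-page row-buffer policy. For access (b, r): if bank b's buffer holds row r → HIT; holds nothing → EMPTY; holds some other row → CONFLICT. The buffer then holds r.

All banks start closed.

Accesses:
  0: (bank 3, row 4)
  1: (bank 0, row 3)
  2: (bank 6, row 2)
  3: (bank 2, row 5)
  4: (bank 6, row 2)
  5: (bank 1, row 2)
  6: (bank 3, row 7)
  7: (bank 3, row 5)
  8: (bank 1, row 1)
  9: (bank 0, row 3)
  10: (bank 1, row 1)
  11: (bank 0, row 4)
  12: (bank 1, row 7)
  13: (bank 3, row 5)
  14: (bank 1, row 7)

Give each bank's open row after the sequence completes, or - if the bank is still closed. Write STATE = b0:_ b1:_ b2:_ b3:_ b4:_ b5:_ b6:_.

STATE = b0:4 b1:7 b2:5 b3:5 b4:- b5:- b6:2

0: bank 3 row 4 — prev None → EMPTY
1: bank 0 row 3 — prev None → EMPTY
2: bank 6 row 2 — prev None → EMPTY
3: bank 2 row 5 — prev None → EMPTY
4: bank 6 row 2 — prev 2 → HIT
5: bank 1 row 2 — prev None → EMPTY
6: bank 3 row 7 — prev 4 → CONFLICT
7: bank 3 row 5 — prev 7 → CONFLICT
8: bank 1 row 1 — prev 2 → CONFLICT
9: bank 0 row 3 — prev 3 → HIT
10: bank 1 row 1 — prev 1 → HIT
11: bank 0 row 4 — prev 3 → CONFLICT
12: bank 1 row 7 — prev 1 → CONFLICT
13: bank 3 row 5 — prev 5 → HIT
14: bank 1 row 7 — prev 7 → HIT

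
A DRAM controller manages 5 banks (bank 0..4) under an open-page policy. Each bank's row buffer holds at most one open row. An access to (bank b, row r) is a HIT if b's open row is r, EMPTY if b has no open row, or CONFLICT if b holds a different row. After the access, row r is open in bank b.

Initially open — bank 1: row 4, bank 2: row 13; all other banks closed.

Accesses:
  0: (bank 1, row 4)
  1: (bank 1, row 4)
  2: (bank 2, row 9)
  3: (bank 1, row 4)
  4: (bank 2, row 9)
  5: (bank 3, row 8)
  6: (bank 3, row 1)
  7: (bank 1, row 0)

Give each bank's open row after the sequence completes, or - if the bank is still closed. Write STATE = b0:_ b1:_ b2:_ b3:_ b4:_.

STATE = b0:- b1:0 b2:9 b3:1 b4:-

0: bank 1 row 4 — prev 4 → HIT
1: bank 1 row 4 — prev 4 → HIT
2: bank 2 row 9 — prev 13 → CONFLICT
3: bank 1 row 4 — prev 4 → HIT
4: bank 2 row 9 — prev 9 → HIT
5: bank 3 row 8 — prev None → EMPTY
6: bank 3 row 1 — prev 8 → CONFLICT
7: bank 1 row 0 — prev 4 → CONFLICT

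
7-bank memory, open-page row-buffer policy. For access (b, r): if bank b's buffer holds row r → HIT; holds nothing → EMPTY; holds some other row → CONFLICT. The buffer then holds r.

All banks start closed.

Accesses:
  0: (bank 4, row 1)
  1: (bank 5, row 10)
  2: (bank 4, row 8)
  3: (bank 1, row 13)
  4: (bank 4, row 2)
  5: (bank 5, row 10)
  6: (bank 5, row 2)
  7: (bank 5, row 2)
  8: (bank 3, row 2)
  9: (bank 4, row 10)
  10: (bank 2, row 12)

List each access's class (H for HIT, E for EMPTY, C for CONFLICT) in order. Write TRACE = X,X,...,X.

#0 (4,1) E
#1 (5,10) E
#2 (4,8) C  (was 1)
#3 (1,13) E
#4 (4,2) C  (was 8)
#5 (5,10) H  (was 10)
#6 (5,2) C  (was 10)
#7 (5,2) H  (was 2)
#8 (3,2) E
#9 (4,10) C  (was 2)
#10 (2,12) E

TRACE = E,E,C,E,C,H,C,H,E,C,E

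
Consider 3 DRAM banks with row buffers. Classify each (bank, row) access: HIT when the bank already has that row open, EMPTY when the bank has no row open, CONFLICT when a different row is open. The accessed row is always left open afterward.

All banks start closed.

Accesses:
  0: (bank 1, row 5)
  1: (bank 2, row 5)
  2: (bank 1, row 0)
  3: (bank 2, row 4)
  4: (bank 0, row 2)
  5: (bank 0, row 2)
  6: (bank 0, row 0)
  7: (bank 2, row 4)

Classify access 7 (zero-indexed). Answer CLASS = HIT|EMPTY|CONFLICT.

#0 (1,5) E
#1 (2,5) E
#2 (1,0) C  (was 5)
#3 (2,4) C  (was 5)
#4 (0,2) E
#5 (0,2) H  (was 2)
#6 (0,0) C  (was 2)
#7 (2,4) H  (was 4)

CLASS = HIT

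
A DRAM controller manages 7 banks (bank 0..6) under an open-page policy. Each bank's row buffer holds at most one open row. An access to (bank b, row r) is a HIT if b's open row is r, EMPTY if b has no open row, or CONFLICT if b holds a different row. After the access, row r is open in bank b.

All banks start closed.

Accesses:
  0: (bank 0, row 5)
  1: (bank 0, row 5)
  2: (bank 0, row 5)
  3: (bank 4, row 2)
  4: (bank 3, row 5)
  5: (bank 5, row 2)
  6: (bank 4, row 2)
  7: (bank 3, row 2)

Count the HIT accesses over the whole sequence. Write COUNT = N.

COUNT = 3

0: bank 0 row 5 — prev None → EMPTY
1: bank 0 row 5 — prev 5 → HIT
2: bank 0 row 5 — prev 5 → HIT
3: bank 4 row 2 — prev None → EMPTY
4: bank 3 row 5 — prev None → EMPTY
5: bank 5 row 2 — prev None → EMPTY
6: bank 4 row 2 — prev 2 → HIT
7: bank 3 row 2 — prev 5 → CONFLICT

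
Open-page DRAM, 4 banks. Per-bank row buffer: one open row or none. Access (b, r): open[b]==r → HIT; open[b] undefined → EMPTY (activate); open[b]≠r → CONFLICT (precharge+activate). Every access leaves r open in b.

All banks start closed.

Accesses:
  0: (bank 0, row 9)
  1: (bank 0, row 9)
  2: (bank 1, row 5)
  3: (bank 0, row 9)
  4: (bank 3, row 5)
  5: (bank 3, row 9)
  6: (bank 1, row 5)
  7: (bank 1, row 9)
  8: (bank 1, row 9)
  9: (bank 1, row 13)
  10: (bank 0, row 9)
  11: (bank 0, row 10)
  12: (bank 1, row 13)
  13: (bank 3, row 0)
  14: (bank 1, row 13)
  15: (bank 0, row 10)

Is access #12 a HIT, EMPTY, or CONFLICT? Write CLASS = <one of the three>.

0: bank 0 row 9 — prev None → EMPTY
1: bank 0 row 9 — prev 9 → HIT
2: bank 1 row 5 — prev None → EMPTY
3: bank 0 row 9 — prev 9 → HIT
4: bank 3 row 5 — prev None → EMPTY
5: bank 3 row 9 — prev 5 → CONFLICT
6: bank 1 row 5 — prev 5 → HIT
7: bank 1 row 9 — prev 5 → CONFLICT
8: bank 1 row 9 — prev 9 → HIT
9: bank 1 row 13 — prev 9 → CONFLICT
10: bank 0 row 9 — prev 9 → HIT
11: bank 0 row 10 — prev 9 → CONFLICT
12: bank 1 row 13 — prev 13 → HIT
13: bank 3 row 0 — prev 9 → CONFLICT
14: bank 1 row 13 — prev 13 → HIT
15: bank 0 row 10 — prev 10 → HIT

CLASS = HIT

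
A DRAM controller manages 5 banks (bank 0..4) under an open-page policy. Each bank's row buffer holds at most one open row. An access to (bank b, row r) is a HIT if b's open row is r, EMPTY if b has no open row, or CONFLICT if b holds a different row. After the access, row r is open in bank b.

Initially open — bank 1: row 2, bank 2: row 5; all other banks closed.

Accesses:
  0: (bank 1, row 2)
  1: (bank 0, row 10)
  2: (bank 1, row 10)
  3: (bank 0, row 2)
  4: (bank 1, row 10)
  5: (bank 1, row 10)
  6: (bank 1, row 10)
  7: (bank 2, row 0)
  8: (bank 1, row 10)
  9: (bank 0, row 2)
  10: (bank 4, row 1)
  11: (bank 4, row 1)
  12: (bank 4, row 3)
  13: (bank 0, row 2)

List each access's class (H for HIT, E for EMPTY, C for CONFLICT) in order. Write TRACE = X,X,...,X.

  [0] b1 r2: had r2 ⇒ H
  [1] b0 r10: no row ⇒ E
  [2] b1 r10: had r2 ⇒ C
  [3] b0 r2: had r10 ⇒ C
  [4] b1 r10: had r10 ⇒ H
  [5] b1 r10: had r10 ⇒ H
  [6] b1 r10: had r10 ⇒ H
  [7] b2 r0: had r5 ⇒ C
  [8] b1 r10: had r10 ⇒ H
  [9] b0 r2: had r2 ⇒ H
  [10] b4 r1: no row ⇒ E
  [11] b4 r1: had r1 ⇒ H
  [12] b4 r3: had r1 ⇒ C
  [13] b0 r2: had r2 ⇒ H

TRACE = H,E,C,C,H,H,H,C,H,H,E,H,C,H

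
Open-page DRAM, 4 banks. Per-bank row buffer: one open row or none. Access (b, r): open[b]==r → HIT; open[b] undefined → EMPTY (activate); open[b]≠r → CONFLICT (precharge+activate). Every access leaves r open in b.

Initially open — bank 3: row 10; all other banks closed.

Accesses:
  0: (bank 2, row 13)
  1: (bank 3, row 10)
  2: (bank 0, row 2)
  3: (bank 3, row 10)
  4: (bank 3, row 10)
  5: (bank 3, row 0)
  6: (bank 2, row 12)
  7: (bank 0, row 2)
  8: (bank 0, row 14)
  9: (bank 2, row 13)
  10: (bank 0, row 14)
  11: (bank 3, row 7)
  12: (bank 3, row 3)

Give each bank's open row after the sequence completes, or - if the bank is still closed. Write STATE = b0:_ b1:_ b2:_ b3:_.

STATE = b0:14 b1:- b2:13 b3:3

#0 (2,13) E
#1 (3,10) H  (was 10)
#2 (0,2) E
#3 (3,10) H  (was 10)
#4 (3,10) H  (was 10)
#5 (3,0) C  (was 10)
#6 (2,12) C  (was 13)
#7 (0,2) H  (was 2)
#8 (0,14) C  (was 2)
#9 (2,13) C  (was 12)
#10 (0,14) H  (was 14)
#11 (3,7) C  (was 0)
#12 (3,3) C  (was 7)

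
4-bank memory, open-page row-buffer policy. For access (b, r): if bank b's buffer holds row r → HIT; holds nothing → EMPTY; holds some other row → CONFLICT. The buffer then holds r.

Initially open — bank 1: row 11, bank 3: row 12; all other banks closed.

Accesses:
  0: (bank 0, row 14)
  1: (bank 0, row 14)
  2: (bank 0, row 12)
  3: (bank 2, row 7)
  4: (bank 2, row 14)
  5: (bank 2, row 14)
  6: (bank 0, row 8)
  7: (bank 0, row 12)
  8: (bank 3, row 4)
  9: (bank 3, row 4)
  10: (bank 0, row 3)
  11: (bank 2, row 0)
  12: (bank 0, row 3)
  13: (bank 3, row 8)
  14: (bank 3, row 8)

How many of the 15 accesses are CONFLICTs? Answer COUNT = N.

COUNT = 8

step 0: bank0 None->14 [EMPTY]
step 1: bank0 14->14 [HIT]
step 2: bank0 14->12 [CONFLICT]
step 3: bank2 None->7 [EMPTY]
step 4: bank2 7->14 [CONFLICT]
step 5: bank2 14->14 [HIT]
step 6: bank0 12->8 [CONFLICT]
step 7: bank0 8->12 [CONFLICT]
step 8: bank3 12->4 [CONFLICT]
step 9: bank3 4->4 [HIT]
step 10: bank0 12->3 [CONFLICT]
step 11: bank2 14->0 [CONFLICT]
step 12: bank0 3->3 [HIT]
step 13: bank3 4->8 [CONFLICT]
step 14: bank3 8->8 [HIT]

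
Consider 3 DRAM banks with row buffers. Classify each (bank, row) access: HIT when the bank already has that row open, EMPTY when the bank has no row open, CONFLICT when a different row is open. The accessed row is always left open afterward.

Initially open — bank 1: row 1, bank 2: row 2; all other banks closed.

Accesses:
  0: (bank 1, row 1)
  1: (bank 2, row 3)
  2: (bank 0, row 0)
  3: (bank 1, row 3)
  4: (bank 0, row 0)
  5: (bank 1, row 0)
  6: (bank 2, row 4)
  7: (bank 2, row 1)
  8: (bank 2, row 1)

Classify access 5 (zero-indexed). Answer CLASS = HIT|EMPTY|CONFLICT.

0: bank 1 row 1 — prev 1 → HIT
1: bank 2 row 3 — prev 2 → CONFLICT
2: bank 0 row 0 — prev None → EMPTY
3: bank 1 row 3 — prev 1 → CONFLICT
4: bank 0 row 0 — prev 0 → HIT
5: bank 1 row 0 — prev 3 → CONFLICT
6: bank 2 row 4 — prev 3 → CONFLICT
7: bank 2 row 1 — prev 4 → CONFLICT
8: bank 2 row 1 — prev 1 → HIT

CLASS = CONFLICT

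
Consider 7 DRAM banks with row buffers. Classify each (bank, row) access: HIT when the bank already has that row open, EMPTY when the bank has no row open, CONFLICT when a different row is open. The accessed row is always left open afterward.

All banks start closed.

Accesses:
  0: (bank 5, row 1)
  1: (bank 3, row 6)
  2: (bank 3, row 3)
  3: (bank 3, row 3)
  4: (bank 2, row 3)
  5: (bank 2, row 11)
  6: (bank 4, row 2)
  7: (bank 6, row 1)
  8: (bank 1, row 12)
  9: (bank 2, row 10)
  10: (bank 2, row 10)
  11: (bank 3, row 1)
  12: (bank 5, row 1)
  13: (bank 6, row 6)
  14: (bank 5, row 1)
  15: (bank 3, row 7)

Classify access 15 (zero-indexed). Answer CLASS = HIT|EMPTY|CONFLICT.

CLASS = CONFLICT

0: bank 5 row 1 — prev None → EMPTY
1: bank 3 row 6 — prev None → EMPTY
2: bank 3 row 3 — prev 6 → CONFLICT
3: bank 3 row 3 — prev 3 → HIT
4: bank 2 row 3 — prev None → EMPTY
5: bank 2 row 11 — prev 3 → CONFLICT
6: bank 4 row 2 — prev None → EMPTY
7: bank 6 row 1 — prev None → EMPTY
8: bank 1 row 12 — prev None → EMPTY
9: bank 2 row 10 — prev 11 → CONFLICT
10: bank 2 row 10 — prev 10 → HIT
11: bank 3 row 1 — prev 3 → CONFLICT
12: bank 5 row 1 — prev 1 → HIT
13: bank 6 row 6 — prev 1 → CONFLICT
14: bank 5 row 1 — prev 1 → HIT
15: bank 3 row 7 — prev 1 → CONFLICT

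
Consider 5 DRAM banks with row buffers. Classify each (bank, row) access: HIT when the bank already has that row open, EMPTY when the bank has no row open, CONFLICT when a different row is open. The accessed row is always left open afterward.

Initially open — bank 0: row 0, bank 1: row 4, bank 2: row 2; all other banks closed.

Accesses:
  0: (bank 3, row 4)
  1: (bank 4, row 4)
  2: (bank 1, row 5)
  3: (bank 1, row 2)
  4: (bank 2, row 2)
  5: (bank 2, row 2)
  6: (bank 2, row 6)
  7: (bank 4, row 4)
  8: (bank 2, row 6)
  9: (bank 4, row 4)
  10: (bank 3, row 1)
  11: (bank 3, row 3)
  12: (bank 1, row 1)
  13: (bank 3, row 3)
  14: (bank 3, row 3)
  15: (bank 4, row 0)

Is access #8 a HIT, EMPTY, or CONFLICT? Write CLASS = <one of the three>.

0: bank 3 row 4 — prev None → EMPTY
1: bank 4 row 4 — prev None → EMPTY
2: bank 1 row 5 — prev 4 → CONFLICT
3: bank 1 row 2 — prev 5 → CONFLICT
4: bank 2 row 2 — prev 2 → HIT
5: bank 2 row 2 — prev 2 → HIT
6: bank 2 row 6 — prev 2 → CONFLICT
7: bank 4 row 4 — prev 4 → HIT
8: bank 2 row 6 — prev 6 → HIT
9: bank 4 row 4 — prev 4 → HIT
10: bank 3 row 1 — prev 4 → CONFLICT
11: bank 3 row 3 — prev 1 → CONFLICT
12: bank 1 row 1 — prev 2 → CONFLICT
13: bank 3 row 3 — prev 3 → HIT
14: bank 3 row 3 — prev 3 → HIT
15: bank 4 row 0 — prev 4 → CONFLICT

CLASS = HIT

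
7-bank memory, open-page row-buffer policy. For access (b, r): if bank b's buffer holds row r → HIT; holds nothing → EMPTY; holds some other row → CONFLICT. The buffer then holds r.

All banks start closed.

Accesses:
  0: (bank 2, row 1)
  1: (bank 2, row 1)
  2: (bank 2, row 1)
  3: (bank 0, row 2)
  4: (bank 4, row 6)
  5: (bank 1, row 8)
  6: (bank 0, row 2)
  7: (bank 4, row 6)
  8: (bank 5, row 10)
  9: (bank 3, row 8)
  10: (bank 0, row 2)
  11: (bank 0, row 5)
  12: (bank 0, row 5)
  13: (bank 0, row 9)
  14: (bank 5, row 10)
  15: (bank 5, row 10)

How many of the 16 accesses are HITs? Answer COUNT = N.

COUNT = 8

#0 (2,1) E
#1 (2,1) H  (was 1)
#2 (2,1) H  (was 1)
#3 (0,2) E
#4 (4,6) E
#5 (1,8) E
#6 (0,2) H  (was 2)
#7 (4,6) H  (was 6)
#8 (5,10) E
#9 (3,8) E
#10 (0,2) H  (was 2)
#11 (0,5) C  (was 2)
#12 (0,5) H  (was 5)
#13 (0,9) C  (was 5)
#14 (5,10) H  (was 10)
#15 (5,10) H  (was 10)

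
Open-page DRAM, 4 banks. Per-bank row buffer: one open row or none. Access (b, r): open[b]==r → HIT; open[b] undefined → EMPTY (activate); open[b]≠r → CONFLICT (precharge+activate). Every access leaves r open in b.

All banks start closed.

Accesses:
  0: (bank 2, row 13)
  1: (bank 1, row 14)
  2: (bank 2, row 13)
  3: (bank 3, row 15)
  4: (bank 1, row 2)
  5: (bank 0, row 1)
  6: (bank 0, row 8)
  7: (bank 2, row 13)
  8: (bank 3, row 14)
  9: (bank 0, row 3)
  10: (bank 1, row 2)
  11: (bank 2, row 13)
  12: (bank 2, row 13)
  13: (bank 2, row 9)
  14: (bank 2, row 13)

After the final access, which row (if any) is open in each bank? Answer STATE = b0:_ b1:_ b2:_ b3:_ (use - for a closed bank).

STATE = b0:3 b1:2 b2:13 b3:14

  [0] b2 r13: no row ⇒ E
  [1] b1 r14: no row ⇒ E
  [2] b2 r13: had r13 ⇒ H
  [3] b3 r15: no row ⇒ E
  [4] b1 r2: had r14 ⇒ C
  [5] b0 r1: no row ⇒ E
  [6] b0 r8: had r1 ⇒ C
  [7] b2 r13: had r13 ⇒ H
  [8] b3 r14: had r15 ⇒ C
  [9] b0 r3: had r8 ⇒ C
  [10] b1 r2: had r2 ⇒ H
  [11] b2 r13: had r13 ⇒ H
  [12] b2 r13: had r13 ⇒ H
  [13] b2 r9: had r13 ⇒ C
  [14] b2 r13: had r9 ⇒ C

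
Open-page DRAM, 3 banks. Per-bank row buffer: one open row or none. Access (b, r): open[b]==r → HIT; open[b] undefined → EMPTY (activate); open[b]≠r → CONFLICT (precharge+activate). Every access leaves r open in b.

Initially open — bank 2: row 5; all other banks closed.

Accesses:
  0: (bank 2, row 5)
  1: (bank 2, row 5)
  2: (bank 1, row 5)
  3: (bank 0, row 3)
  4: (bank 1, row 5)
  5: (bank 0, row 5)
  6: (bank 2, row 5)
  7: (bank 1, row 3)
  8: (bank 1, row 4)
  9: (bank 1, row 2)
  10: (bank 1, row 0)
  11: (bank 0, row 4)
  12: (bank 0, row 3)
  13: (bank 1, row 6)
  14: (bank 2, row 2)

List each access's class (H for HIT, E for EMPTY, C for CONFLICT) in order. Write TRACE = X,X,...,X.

TRACE = H,H,E,E,H,C,H,C,C,C,C,C,C,C,C

#0 (2,5) H  (was 5)
#1 (2,5) H  (was 5)
#2 (1,5) E
#3 (0,3) E
#4 (1,5) H  (was 5)
#5 (0,5) C  (was 3)
#6 (2,5) H  (was 5)
#7 (1,3) C  (was 5)
#8 (1,4) C  (was 3)
#9 (1,2) C  (was 4)
#10 (1,0) C  (was 2)
#11 (0,4) C  (was 5)
#12 (0,3) C  (was 4)
#13 (1,6) C  (was 0)
#14 (2,2) C  (was 5)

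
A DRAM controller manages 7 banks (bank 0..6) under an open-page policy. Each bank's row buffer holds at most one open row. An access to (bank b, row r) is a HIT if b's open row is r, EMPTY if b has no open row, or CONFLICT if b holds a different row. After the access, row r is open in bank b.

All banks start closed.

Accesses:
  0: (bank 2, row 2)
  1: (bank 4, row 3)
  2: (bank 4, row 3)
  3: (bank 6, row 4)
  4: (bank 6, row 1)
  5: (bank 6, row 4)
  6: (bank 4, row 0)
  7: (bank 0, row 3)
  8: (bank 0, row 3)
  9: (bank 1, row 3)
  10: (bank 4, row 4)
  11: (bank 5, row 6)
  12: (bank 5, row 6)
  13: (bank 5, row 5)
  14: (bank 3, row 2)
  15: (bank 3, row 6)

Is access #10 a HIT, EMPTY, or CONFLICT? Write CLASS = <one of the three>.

#0 (2,2) E
#1 (4,3) E
#2 (4,3) H  (was 3)
#3 (6,4) E
#4 (6,1) C  (was 4)
#5 (6,4) C  (was 1)
#6 (4,0) C  (was 3)
#7 (0,3) E
#8 (0,3) H  (was 3)
#9 (1,3) E
#10 (4,4) C  (was 0)
#11 (5,6) E
#12 (5,6) H  (was 6)
#13 (5,5) C  (was 6)
#14 (3,2) E
#15 (3,6) C  (was 2)

CLASS = CONFLICT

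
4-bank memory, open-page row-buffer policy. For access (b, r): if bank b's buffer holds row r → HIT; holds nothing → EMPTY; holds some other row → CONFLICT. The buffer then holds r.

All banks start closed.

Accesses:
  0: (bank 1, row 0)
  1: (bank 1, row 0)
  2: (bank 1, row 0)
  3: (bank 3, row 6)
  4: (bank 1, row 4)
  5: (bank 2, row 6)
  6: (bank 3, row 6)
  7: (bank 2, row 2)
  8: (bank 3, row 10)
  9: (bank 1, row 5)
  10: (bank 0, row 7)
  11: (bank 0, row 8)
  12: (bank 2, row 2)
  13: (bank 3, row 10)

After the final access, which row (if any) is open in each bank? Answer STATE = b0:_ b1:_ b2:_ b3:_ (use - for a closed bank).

STATE = b0:8 b1:5 b2:2 b3:10

  [0] b1 r0: no row ⇒ E
  [1] b1 r0: had r0 ⇒ H
  [2] b1 r0: had r0 ⇒ H
  [3] b3 r6: no row ⇒ E
  [4] b1 r4: had r0 ⇒ C
  [5] b2 r6: no row ⇒ E
  [6] b3 r6: had r6 ⇒ H
  [7] b2 r2: had r6 ⇒ C
  [8] b3 r10: had r6 ⇒ C
  [9] b1 r5: had r4 ⇒ C
  [10] b0 r7: no row ⇒ E
  [11] b0 r8: had r7 ⇒ C
  [12] b2 r2: had r2 ⇒ H
  [13] b3 r10: had r10 ⇒ H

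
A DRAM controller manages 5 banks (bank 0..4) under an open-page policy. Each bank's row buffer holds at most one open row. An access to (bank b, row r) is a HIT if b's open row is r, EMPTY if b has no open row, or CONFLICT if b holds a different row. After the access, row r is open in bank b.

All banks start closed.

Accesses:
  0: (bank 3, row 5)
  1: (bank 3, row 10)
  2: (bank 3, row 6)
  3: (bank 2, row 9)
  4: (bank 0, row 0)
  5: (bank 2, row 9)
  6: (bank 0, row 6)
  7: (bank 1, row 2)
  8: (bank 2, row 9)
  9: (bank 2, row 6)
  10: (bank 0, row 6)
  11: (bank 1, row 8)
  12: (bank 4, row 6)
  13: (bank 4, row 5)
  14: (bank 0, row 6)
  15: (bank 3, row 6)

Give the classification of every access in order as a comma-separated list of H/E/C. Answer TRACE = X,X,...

TRACE = E,C,C,E,E,H,C,E,H,C,H,C,E,C,H,H

step 0: bank3 None->5 [EMPTY]
step 1: bank3 5->10 [CONFLICT]
step 2: bank3 10->6 [CONFLICT]
step 3: bank2 None->9 [EMPTY]
step 4: bank0 None->0 [EMPTY]
step 5: bank2 9->9 [HIT]
step 6: bank0 0->6 [CONFLICT]
step 7: bank1 None->2 [EMPTY]
step 8: bank2 9->9 [HIT]
step 9: bank2 9->6 [CONFLICT]
step 10: bank0 6->6 [HIT]
step 11: bank1 2->8 [CONFLICT]
step 12: bank4 None->6 [EMPTY]
step 13: bank4 6->5 [CONFLICT]
step 14: bank0 6->6 [HIT]
step 15: bank3 6->6 [HIT]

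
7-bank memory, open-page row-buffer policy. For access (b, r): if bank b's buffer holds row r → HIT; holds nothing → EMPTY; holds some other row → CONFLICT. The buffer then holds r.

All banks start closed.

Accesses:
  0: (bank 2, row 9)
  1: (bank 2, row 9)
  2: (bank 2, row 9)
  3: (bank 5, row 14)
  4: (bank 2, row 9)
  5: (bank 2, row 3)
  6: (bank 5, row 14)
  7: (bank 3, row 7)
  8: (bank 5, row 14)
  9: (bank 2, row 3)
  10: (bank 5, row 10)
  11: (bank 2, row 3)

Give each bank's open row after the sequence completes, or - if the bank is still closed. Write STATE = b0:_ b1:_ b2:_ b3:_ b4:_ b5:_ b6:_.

STATE = b0:- b1:- b2:3 b3:7 b4:- b5:10 b6:-

  [0] b2 r9: no row ⇒ E
  [1] b2 r9: had r9 ⇒ H
  [2] b2 r9: had r9 ⇒ H
  [3] b5 r14: no row ⇒ E
  [4] b2 r9: had r9 ⇒ H
  [5] b2 r3: had r9 ⇒ C
  [6] b5 r14: had r14 ⇒ H
  [7] b3 r7: no row ⇒ E
  [8] b5 r14: had r14 ⇒ H
  [9] b2 r3: had r3 ⇒ H
  [10] b5 r10: had r14 ⇒ C
  [11] b2 r3: had r3 ⇒ H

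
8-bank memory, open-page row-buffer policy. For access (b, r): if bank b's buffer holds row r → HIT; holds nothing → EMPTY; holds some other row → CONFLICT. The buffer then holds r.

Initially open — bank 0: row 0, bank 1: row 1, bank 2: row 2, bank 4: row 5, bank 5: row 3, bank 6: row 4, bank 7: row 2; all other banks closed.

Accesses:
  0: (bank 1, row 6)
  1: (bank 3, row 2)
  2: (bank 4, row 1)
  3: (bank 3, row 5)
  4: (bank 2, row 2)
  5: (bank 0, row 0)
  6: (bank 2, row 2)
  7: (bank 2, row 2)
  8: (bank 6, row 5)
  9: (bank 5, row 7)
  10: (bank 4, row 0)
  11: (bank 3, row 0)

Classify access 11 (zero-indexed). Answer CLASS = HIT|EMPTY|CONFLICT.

CLASS = CONFLICT

#0 (1,6) C  (was 1)
#1 (3,2) E
#2 (4,1) C  (was 5)
#3 (3,5) C  (was 2)
#4 (2,2) H  (was 2)
#5 (0,0) H  (was 0)
#6 (2,2) H  (was 2)
#7 (2,2) H  (was 2)
#8 (6,5) C  (was 4)
#9 (5,7) C  (was 3)
#10 (4,0) C  (was 1)
#11 (3,0) C  (was 5)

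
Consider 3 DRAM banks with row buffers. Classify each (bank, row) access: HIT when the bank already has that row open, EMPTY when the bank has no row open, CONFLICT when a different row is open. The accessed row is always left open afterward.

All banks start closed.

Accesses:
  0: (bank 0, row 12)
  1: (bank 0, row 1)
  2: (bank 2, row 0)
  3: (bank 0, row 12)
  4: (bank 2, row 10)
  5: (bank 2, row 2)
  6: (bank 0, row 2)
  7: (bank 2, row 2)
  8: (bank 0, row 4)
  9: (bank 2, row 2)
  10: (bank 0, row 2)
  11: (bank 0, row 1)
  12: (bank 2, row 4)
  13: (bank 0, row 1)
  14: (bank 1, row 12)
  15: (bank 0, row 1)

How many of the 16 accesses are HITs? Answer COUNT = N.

COUNT = 4

  [0] b0 r12: no row ⇒ E
  [1] b0 r1: had r12 ⇒ C
  [2] b2 r0: no row ⇒ E
  [3] b0 r12: had r1 ⇒ C
  [4] b2 r10: had r0 ⇒ C
  [5] b2 r2: had r10 ⇒ C
  [6] b0 r2: had r12 ⇒ C
  [7] b2 r2: had r2 ⇒ H
  [8] b0 r4: had r2 ⇒ C
  [9] b2 r2: had r2 ⇒ H
  [10] b0 r2: had r4 ⇒ C
  [11] b0 r1: had r2 ⇒ C
  [12] b2 r4: had r2 ⇒ C
  [13] b0 r1: had r1 ⇒ H
  [14] b1 r12: no row ⇒ E
  [15] b0 r1: had r1 ⇒ H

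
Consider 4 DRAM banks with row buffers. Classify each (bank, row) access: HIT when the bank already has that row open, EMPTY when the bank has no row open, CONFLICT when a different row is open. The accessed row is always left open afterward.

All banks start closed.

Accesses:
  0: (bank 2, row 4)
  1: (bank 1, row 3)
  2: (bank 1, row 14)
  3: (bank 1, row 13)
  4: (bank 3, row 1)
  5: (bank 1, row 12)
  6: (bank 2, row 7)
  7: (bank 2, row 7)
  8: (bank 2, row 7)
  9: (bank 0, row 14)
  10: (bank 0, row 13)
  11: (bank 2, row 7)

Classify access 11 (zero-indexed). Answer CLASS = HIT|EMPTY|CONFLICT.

0: bank 2 row 4 — prev None → EMPTY
1: bank 1 row 3 — prev None → EMPTY
2: bank 1 row 14 — prev 3 → CONFLICT
3: bank 1 row 13 — prev 14 → CONFLICT
4: bank 3 row 1 — prev None → EMPTY
5: bank 1 row 12 — prev 13 → CONFLICT
6: bank 2 row 7 — prev 4 → CONFLICT
7: bank 2 row 7 — prev 7 → HIT
8: bank 2 row 7 — prev 7 → HIT
9: bank 0 row 14 — prev None → EMPTY
10: bank 0 row 13 — prev 14 → CONFLICT
11: bank 2 row 7 — prev 7 → HIT

CLASS = HIT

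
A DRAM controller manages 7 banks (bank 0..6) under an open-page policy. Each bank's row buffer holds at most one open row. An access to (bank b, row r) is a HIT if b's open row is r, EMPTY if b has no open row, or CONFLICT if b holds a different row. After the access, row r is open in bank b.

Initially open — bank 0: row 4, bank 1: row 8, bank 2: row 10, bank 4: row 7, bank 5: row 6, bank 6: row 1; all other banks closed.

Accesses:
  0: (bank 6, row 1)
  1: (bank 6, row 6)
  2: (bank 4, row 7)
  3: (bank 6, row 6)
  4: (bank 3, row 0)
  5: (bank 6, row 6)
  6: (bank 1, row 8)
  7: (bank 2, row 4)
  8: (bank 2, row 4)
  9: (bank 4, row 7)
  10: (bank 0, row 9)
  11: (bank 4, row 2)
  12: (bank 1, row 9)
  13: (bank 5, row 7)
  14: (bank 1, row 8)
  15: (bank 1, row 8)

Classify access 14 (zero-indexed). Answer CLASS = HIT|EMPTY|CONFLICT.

CLASS = CONFLICT

step 0: bank6 1->1 [HIT]
step 1: bank6 1->6 [CONFLICT]
step 2: bank4 7->7 [HIT]
step 3: bank6 6->6 [HIT]
step 4: bank3 None->0 [EMPTY]
step 5: bank6 6->6 [HIT]
step 6: bank1 8->8 [HIT]
step 7: bank2 10->4 [CONFLICT]
step 8: bank2 4->4 [HIT]
step 9: bank4 7->7 [HIT]
step 10: bank0 4->9 [CONFLICT]
step 11: bank4 7->2 [CONFLICT]
step 12: bank1 8->9 [CONFLICT]
step 13: bank5 6->7 [CONFLICT]
step 14: bank1 9->8 [CONFLICT]
step 15: bank1 8->8 [HIT]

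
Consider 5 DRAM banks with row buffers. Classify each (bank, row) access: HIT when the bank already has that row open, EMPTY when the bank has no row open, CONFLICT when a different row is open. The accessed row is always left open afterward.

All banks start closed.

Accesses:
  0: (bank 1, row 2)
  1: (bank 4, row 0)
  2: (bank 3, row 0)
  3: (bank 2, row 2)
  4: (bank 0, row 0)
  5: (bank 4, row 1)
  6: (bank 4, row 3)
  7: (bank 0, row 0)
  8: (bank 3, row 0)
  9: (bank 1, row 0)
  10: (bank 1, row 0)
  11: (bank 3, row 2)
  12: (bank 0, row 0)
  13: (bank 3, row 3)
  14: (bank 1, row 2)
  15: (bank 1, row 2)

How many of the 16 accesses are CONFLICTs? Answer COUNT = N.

  [0] b1 r2: no row ⇒ E
  [1] b4 r0: no row ⇒ E
  [2] b3 r0: no row ⇒ E
  [3] b2 r2: no row ⇒ E
  [4] b0 r0: no row ⇒ E
  [5] b4 r1: had r0 ⇒ C
  [6] b4 r3: had r1 ⇒ C
  [7] b0 r0: had r0 ⇒ H
  [8] b3 r0: had r0 ⇒ H
  [9] b1 r0: had r2 ⇒ C
  [10] b1 r0: had r0 ⇒ H
  [11] b3 r2: had r0 ⇒ C
  [12] b0 r0: had r0 ⇒ H
  [13] b3 r3: had r2 ⇒ C
  [14] b1 r2: had r0 ⇒ C
  [15] b1 r2: had r2 ⇒ H

COUNT = 6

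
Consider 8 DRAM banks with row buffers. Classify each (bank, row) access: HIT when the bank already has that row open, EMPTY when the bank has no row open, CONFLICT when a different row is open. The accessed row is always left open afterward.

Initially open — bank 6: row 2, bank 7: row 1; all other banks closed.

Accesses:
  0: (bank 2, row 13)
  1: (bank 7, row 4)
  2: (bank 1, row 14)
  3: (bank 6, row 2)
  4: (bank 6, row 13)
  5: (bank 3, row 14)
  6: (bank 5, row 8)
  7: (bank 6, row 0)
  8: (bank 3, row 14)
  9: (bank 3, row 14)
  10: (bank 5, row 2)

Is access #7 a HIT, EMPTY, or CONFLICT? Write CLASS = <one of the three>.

  [0] b2 r13: no row ⇒ E
  [1] b7 r4: had r1 ⇒ C
  [2] b1 r14: no row ⇒ E
  [3] b6 r2: had r2 ⇒ H
  [4] b6 r13: had r2 ⇒ C
  [5] b3 r14: no row ⇒ E
  [6] b5 r8: no row ⇒ E
  [7] b6 r0: had r13 ⇒ C
  [8] b3 r14: had r14 ⇒ H
  [9] b3 r14: had r14 ⇒ H
  [10] b5 r2: had r8 ⇒ C

CLASS = CONFLICT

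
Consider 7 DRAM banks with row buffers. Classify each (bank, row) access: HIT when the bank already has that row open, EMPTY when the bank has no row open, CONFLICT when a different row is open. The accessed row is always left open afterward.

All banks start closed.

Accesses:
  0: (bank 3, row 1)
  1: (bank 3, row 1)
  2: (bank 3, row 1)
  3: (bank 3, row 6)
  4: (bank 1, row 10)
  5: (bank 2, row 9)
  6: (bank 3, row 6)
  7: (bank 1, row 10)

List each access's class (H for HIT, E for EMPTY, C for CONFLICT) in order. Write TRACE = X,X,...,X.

0: bank 3 row 1 — prev None → EMPTY
1: bank 3 row 1 — prev 1 → HIT
2: bank 3 row 1 — prev 1 → HIT
3: bank 3 row 6 — prev 1 → CONFLICT
4: bank 1 row 10 — prev None → EMPTY
5: bank 2 row 9 — prev None → EMPTY
6: bank 3 row 6 — prev 6 → HIT
7: bank 1 row 10 — prev 10 → HIT

TRACE = E,H,H,C,E,E,H,H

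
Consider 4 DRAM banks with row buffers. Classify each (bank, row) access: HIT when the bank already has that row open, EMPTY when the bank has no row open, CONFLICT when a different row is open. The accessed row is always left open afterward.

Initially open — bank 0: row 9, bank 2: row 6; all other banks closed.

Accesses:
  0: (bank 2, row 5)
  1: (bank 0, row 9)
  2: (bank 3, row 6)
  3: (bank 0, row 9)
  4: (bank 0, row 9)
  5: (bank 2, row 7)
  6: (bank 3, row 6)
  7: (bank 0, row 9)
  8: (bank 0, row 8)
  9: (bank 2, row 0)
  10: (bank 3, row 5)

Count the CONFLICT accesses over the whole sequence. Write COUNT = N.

COUNT = 5

  [0] b2 r5: had r6 ⇒ C
  [1] b0 r9: had r9 ⇒ H
  [2] b3 r6: no row ⇒ E
  [3] b0 r9: had r9 ⇒ H
  [4] b0 r9: had r9 ⇒ H
  [5] b2 r7: had r5 ⇒ C
  [6] b3 r6: had r6 ⇒ H
  [7] b0 r9: had r9 ⇒ H
  [8] b0 r8: had r9 ⇒ C
  [9] b2 r0: had r7 ⇒ C
  [10] b3 r5: had r6 ⇒ C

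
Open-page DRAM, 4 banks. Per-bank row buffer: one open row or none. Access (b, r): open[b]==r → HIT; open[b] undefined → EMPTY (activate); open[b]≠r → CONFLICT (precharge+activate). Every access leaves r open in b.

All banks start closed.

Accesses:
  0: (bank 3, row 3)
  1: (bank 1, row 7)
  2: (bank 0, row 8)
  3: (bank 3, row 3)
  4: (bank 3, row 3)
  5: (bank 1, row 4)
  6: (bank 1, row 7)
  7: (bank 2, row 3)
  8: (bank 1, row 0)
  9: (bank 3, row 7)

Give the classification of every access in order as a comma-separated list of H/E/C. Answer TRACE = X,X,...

step 0: bank3 None->3 [EMPTY]
step 1: bank1 None->7 [EMPTY]
step 2: bank0 None->8 [EMPTY]
step 3: bank3 3->3 [HIT]
step 4: bank3 3->3 [HIT]
step 5: bank1 7->4 [CONFLICT]
step 6: bank1 4->7 [CONFLICT]
step 7: bank2 None->3 [EMPTY]
step 8: bank1 7->0 [CONFLICT]
step 9: bank3 3->7 [CONFLICT]

TRACE = E,E,E,H,H,C,C,E,C,C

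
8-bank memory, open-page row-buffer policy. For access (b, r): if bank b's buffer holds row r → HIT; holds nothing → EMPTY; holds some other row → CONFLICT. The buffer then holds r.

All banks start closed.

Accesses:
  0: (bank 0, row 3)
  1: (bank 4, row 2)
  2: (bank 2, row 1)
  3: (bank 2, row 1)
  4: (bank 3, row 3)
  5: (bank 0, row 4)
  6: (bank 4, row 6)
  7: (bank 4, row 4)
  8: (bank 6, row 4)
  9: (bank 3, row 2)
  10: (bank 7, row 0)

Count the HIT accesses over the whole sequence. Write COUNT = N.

0: bank 0 row 3 — prev None → EMPTY
1: bank 4 row 2 — prev None → EMPTY
2: bank 2 row 1 — prev None → EMPTY
3: bank 2 row 1 — prev 1 → HIT
4: bank 3 row 3 — prev None → EMPTY
5: bank 0 row 4 — prev 3 → CONFLICT
6: bank 4 row 6 — prev 2 → CONFLICT
7: bank 4 row 4 — prev 6 → CONFLICT
8: bank 6 row 4 — prev None → EMPTY
9: bank 3 row 2 — prev 3 → CONFLICT
10: bank 7 row 0 — prev None → EMPTY

COUNT = 1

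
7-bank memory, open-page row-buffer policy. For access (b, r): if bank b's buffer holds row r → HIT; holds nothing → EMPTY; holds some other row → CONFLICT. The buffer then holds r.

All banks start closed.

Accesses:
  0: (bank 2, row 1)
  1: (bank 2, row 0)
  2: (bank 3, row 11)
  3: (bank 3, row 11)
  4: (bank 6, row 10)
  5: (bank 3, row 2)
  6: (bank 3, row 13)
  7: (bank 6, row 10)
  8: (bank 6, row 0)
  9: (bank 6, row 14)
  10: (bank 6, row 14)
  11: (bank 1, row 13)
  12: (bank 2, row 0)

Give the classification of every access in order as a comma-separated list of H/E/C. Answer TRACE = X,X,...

step 0: bank2 None->1 [EMPTY]
step 1: bank2 1->0 [CONFLICT]
step 2: bank3 None->11 [EMPTY]
step 3: bank3 11->11 [HIT]
step 4: bank6 None->10 [EMPTY]
step 5: bank3 11->2 [CONFLICT]
step 6: bank3 2->13 [CONFLICT]
step 7: bank6 10->10 [HIT]
step 8: bank6 10->0 [CONFLICT]
step 9: bank6 0->14 [CONFLICT]
step 10: bank6 14->14 [HIT]
step 11: bank1 None->13 [EMPTY]
step 12: bank2 0->0 [HIT]

TRACE = E,C,E,H,E,C,C,H,C,C,H,E,H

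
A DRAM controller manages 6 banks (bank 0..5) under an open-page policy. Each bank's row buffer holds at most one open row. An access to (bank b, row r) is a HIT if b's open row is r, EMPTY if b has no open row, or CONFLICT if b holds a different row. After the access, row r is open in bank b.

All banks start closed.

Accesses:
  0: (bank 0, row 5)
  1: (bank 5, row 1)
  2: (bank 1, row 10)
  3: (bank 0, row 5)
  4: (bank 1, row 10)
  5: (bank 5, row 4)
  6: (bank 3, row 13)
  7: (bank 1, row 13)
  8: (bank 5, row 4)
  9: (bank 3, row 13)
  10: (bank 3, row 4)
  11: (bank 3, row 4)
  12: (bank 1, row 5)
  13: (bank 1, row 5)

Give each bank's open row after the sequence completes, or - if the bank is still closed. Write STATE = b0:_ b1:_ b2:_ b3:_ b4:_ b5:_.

  [0] b0 r5: no row ⇒ E
  [1] b5 r1: no row ⇒ E
  [2] b1 r10: no row ⇒ E
  [3] b0 r5: had r5 ⇒ H
  [4] b1 r10: had r10 ⇒ H
  [5] b5 r4: had r1 ⇒ C
  [6] b3 r13: no row ⇒ E
  [7] b1 r13: had r10 ⇒ C
  [8] b5 r4: had r4 ⇒ H
  [9] b3 r13: had r13 ⇒ H
  [10] b3 r4: had r13 ⇒ C
  [11] b3 r4: had r4 ⇒ H
  [12] b1 r5: had r13 ⇒ C
  [13] b1 r5: had r5 ⇒ H

STATE = b0:5 b1:5 b2:- b3:4 b4:- b5:4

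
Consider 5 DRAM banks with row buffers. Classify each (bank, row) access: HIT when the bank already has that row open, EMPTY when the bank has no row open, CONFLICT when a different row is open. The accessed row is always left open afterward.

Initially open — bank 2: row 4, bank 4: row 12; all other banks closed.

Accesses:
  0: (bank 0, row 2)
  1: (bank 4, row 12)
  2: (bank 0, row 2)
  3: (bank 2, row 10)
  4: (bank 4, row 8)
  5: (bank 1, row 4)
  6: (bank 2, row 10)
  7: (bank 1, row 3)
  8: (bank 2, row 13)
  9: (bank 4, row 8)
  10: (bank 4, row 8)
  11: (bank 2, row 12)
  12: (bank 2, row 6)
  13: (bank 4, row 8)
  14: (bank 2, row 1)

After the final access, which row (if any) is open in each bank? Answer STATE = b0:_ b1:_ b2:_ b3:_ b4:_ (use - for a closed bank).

  [0] b0 r2: no row ⇒ E
  [1] b4 r12: had r12 ⇒ H
  [2] b0 r2: had r2 ⇒ H
  [3] b2 r10: had r4 ⇒ C
  [4] b4 r8: had r12 ⇒ C
  [5] b1 r4: no row ⇒ E
  [6] b2 r10: had r10 ⇒ H
  [7] b1 r3: had r4 ⇒ C
  [8] b2 r13: had r10 ⇒ C
  [9] b4 r8: had r8 ⇒ H
  [10] b4 r8: had r8 ⇒ H
  [11] b2 r12: had r13 ⇒ C
  [12] b2 r6: had r12 ⇒ C
  [13] b4 r8: had r8 ⇒ H
  [14] b2 r1: had r6 ⇒ C

STATE = b0:2 b1:3 b2:1 b3:- b4:8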